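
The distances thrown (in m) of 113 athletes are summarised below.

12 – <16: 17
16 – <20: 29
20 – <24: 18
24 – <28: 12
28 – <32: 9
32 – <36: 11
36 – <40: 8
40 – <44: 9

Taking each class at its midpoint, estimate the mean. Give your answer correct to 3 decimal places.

24.726

Midpoints: 14, 18, 22, 26, 30, 34, 38, 42
Σfm = 17×14 + 29×18 + 18×22 + 12×26 + 9×30 + 11×34 + 8×38 + 9×42 = 2794
n = Σf = 113
Mean = 2794 / 113 = 24.7257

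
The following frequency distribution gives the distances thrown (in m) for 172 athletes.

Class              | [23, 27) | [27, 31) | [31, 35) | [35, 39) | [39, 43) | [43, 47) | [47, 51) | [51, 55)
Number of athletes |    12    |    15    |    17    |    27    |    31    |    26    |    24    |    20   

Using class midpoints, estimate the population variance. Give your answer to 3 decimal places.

67.133

Midpoints: 25, 29, 33, 37, 41, 45, 49, 53
n = 172, Σfm = 6972, mean = 40.5349
Σfm² = 294156
Σf(m − x̄)² = Σfm² − (Σfm)²/n = 294156 − 6972²/172 = 11546.7907
Population variance = 11546.7907 / 172 = 67.1325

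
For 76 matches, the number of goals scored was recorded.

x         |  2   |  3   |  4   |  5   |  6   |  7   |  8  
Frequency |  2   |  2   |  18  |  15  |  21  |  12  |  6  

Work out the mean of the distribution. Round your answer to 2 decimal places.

5.46

Values: 2, 3, 4, 5, 6, 7, 8
Σfx = 2×2 + 2×3 + 18×4 + 15×5 + 21×6 + 12×7 + 6×8 = 415
n = Σf = 76
Mean = 415 / 76 = 5.4605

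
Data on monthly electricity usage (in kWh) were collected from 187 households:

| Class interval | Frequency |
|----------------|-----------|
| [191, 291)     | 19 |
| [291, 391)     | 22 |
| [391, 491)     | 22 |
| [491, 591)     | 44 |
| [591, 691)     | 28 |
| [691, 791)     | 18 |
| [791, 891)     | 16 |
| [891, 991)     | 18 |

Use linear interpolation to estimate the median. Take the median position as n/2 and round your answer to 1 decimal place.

560.3

Cumulative frequencies: 19, 41, 63, 107, 135, 153, 169, 187
n = 187; position = n/2 = 93.5.
This falls in the class [491, 591): L = 491, F = 63, f = 44, h = 100.
Median ≈ 491 + ((93.5 − 63) / 44) × 100 = 560.3182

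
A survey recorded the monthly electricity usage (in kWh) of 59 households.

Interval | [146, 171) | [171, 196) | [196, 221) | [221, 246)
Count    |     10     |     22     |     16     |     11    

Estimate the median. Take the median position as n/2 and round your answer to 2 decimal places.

Cumulative frequencies: 10, 32, 48, 59
n = 59; position = n/2 = 29.5.
This falls in the class [171, 196): L = 171, F = 10, f = 22, h = 25.
Median ≈ 171 + ((29.5 − 10) / 22) × 25 = 193.1591

193.16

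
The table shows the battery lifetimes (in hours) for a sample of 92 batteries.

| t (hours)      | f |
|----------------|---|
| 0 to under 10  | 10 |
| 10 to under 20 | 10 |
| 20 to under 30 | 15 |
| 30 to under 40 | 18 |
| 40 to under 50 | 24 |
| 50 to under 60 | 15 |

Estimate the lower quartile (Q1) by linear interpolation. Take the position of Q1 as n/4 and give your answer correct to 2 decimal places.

Cumulative frequencies: 10, 20, 35, 53, 77, 92
n = 92; position = n/4 = 23.
This falls in the class 20 to under 30: L = 20, F = 20, f = 15, h = 10.
Lower quartile ≈ 20 + ((23 − 20) / 15) × 10 = 22.0000

22.00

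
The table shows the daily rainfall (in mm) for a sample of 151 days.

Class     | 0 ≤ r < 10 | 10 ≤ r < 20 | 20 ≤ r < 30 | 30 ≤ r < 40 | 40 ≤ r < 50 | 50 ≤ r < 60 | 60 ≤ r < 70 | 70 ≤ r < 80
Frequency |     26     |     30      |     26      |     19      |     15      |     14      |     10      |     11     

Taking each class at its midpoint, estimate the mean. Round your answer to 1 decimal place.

31.9

Midpoints: 5, 15, 25, 35, 45, 55, 65, 75
Σfm = 26×5 + 30×15 + 26×25 + 19×35 + 15×45 + 14×55 + 10×65 + 11×75 = 4815
n = Σf = 151
Mean = 4815 / 151 = 31.8874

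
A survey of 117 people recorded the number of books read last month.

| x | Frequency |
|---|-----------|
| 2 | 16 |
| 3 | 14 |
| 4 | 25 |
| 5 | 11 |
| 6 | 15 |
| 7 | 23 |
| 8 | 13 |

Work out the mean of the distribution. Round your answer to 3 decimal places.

4.991

Values: 2, 3, 4, 5, 6, 7, 8
Σfx = 16×2 + 14×3 + 25×4 + 11×5 + 15×6 + 23×7 + 13×8 = 584
n = Σf = 117
Mean = 584 / 117 = 4.9915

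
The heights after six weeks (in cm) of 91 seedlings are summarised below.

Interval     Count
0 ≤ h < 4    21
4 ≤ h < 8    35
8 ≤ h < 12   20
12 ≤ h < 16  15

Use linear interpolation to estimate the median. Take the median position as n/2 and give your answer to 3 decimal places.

Cumulative frequencies: 21, 56, 76, 91
n = 91; position = n/2 = 45.5.
This falls in the class 4 ≤ h < 8: L = 4, F = 21, f = 35, h = 4.
Median ≈ 4 + ((45.5 − 21) / 35) × 4 = 6.8000

6.800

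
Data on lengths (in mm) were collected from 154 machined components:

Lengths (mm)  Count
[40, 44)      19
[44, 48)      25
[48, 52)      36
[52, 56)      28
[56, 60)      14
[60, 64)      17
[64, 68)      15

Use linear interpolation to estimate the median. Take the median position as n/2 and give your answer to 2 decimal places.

Cumulative frequencies: 19, 44, 80, 108, 122, 139, 154
n = 154; position = n/2 = 77.
This falls in the class [48, 52): L = 48, F = 44, f = 36, h = 4.
Median ≈ 48 + ((77 − 44) / 36) × 4 = 51.6667

51.67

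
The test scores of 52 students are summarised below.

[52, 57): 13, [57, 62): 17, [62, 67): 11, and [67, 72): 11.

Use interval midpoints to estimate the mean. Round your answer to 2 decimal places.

Midpoints: 54.5, 59.5, 64.5, 69.5
Σfm = 13×54.5 + 17×59.5 + 11×64.5 + 11×69.5 = 3194
n = Σf = 52
Mean = 3194 / 52 = 61.4231

61.42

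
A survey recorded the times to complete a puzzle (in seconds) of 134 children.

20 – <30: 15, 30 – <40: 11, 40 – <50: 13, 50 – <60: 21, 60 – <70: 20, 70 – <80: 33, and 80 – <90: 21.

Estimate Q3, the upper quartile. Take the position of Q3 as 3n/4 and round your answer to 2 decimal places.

76.21

Cumulative frequencies: 15, 26, 39, 60, 80, 113, 134
n = 134; position = 3n/4 = 100.5.
This falls in the class 70 – <80: L = 70, F = 80, f = 33, h = 10.
Upper quartile ≈ 70 + ((100.5 − 80) / 33) × 10 = 76.2121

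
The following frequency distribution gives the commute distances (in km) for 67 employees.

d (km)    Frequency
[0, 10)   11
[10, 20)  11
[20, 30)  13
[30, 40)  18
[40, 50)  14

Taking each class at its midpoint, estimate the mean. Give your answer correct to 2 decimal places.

Midpoints: 5, 15, 25, 35, 45
Σfm = 11×5 + 11×15 + 13×25 + 18×35 + 14×45 = 1805
n = Σf = 67
Mean = 1805 / 67 = 26.9403

26.94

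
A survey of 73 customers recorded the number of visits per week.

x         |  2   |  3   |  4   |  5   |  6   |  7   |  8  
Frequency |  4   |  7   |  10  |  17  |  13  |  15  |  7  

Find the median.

5

Cumulative frequencies: 4, 11, 21, 38, 51, 66, 73
n = 73, so the median is the value in position (n+1)/2 = 37.
Position 37 falls at value 5.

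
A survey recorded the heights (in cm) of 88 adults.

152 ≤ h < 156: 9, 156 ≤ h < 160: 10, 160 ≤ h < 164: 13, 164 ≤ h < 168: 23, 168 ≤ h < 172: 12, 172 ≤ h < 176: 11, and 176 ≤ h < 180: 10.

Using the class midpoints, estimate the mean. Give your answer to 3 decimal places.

166.182

Midpoints: 154, 158, 162, 166, 170, 174, 178
Σfm = 9×154 + 10×158 + 13×162 + 23×166 + 12×170 + 11×174 + 10×178 = 14624
n = Σf = 88
Mean = 14624 / 88 = 166.1818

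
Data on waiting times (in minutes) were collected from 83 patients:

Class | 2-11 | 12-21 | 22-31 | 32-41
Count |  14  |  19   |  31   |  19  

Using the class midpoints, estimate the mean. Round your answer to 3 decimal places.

23.127

Midpoints: 6.5, 16.5, 26.5, 36.5
Σfm = 14×6.5 + 19×16.5 + 31×26.5 + 19×36.5 = 1919.5
n = Σf = 83
Mean = 1919.5 / 83 = 23.1265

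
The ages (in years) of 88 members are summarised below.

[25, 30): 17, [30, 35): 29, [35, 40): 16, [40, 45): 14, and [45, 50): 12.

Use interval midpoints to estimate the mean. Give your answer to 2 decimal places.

Midpoints: 27.5, 32.5, 37.5, 42.5, 47.5
Σfm = 17×27.5 + 29×32.5 + 16×37.5 + 14×42.5 + 12×47.5 = 3175
n = Σf = 88
Mean = 3175 / 88 = 36.0795

36.08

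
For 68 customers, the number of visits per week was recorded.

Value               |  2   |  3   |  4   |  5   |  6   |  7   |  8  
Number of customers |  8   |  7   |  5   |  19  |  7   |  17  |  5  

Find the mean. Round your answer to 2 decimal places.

Values: 2, 3, 4, 5, 6, 7, 8
Σfx = 8×2 + 7×3 + 5×4 + 19×5 + 7×6 + 17×7 + 5×8 = 353
n = Σf = 68
Mean = 353 / 68 = 5.1912

5.19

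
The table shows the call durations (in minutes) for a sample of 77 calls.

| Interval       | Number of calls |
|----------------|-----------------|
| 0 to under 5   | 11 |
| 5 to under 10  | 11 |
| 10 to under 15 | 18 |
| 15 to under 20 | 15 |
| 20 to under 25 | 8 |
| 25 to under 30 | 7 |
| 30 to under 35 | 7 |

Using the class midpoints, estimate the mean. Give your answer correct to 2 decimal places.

Midpoints: 2.5, 7.5, 12.5, 17.5, 22.5, 27.5, 32.5
Σfm = 11×2.5 + 11×7.5 + 18×12.5 + 15×17.5 + 8×22.5 + 7×27.5 + 7×32.5 = 1197.5
n = Σf = 77
Mean = 1197.5 / 77 = 15.5519

15.55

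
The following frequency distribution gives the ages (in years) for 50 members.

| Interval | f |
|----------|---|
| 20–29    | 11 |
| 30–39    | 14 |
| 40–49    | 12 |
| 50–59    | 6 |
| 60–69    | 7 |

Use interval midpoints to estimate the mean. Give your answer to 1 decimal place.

41.3

Midpoints: 24.5, 34.5, 44.5, 54.5, 64.5
Σfm = 11×24.5 + 14×34.5 + 12×44.5 + 6×54.5 + 7×64.5 = 2065
n = Σf = 50
Mean = 2065 / 50 = 41.3000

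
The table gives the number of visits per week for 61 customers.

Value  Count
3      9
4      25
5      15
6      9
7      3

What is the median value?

Cumulative frequencies: 9, 34, 49, 58, 61
n = 61, so the median is the value in position (n+1)/2 = 31.
Position 31 falls at value 4.

4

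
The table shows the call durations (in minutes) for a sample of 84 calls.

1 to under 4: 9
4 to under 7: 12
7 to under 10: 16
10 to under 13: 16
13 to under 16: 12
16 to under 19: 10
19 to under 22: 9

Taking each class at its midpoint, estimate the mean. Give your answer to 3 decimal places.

11.214

Midpoints: 2.5, 5.5, 8.5, 11.5, 14.5, 17.5, 20.5
Σfm = 9×2.5 + 12×5.5 + 16×8.5 + 16×11.5 + 12×14.5 + 10×17.5 + 9×20.5 = 942
n = Σf = 84
Mean = 942 / 84 = 11.2143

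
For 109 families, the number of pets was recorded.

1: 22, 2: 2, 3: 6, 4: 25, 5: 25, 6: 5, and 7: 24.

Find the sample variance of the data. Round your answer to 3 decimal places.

4.298

Values: 1, 2, 3, 4, 5, 6, 7
n = 109, Σfx = 467, mean = 4.2844
Σfx² = 2465
Σf(x − x̄)² = Σfx² − (Σfx)²/n = 2465 − 467²/109 = 464.1835
Sample variance = 464.1835 / 108 = 4.2980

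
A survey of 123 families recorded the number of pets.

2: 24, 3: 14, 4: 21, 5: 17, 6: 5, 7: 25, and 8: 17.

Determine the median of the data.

Cumulative frequencies: 24, 38, 59, 76, 81, 106, 123
n = 123, so the median is the value in position (n+1)/2 = 62.
Position 62 falls at value 5.

5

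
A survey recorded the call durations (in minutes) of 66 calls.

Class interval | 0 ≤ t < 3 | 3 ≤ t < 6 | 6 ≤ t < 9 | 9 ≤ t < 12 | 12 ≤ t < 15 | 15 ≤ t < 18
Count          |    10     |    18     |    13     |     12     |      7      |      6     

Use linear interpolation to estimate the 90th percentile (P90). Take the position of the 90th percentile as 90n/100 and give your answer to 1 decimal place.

14.7

Cumulative frequencies: 10, 28, 41, 53, 60, 66
n = 66; position = 90n/100 = 59.4.
This falls in the class 12 ≤ t < 15: L = 12, F = 53, f = 7, h = 3.
90th percentile ≈ 12 + ((59.4 − 53) / 7) × 3 = 14.7429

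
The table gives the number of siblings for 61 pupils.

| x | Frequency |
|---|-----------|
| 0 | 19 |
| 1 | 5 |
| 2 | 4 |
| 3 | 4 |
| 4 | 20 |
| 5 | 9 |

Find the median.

Cumulative frequencies: 19, 24, 28, 32, 52, 61
n = 61, so the median is the value in position (n+1)/2 = 31.
Position 31 falls at value 3.

3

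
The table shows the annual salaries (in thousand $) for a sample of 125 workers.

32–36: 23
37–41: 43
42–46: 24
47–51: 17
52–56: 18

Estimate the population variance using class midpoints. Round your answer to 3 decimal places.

42.726

Midpoints: 34, 39, 44, 49, 54
n = 125, Σfm = 5320, mean = 42.5600
Σfm² = 231760
Σf(m − x̄)² = Σfm² − (Σfm)²/n = 231760 − 5320²/125 = 5340.8000
Population variance = 5340.8000 / 125 = 42.7264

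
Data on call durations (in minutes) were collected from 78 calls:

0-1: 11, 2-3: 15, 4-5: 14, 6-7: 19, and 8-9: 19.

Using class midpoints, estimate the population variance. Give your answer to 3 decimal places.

Midpoints: 0.5, 2.5, 4.5, 6.5, 8.5
n = 78, Σfm = 391, mean = 5.0128
Σfm² = 2555.5
Σf(m − x̄)² = Σfm² − (Σfm)²/n = 2555.5 − 391²/78 = 595.4872
Population variance = 595.4872 / 78 = 7.6345

7.634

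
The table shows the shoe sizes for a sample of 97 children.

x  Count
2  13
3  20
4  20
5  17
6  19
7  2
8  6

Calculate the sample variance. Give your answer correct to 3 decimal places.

Values: 2, 3, 4, 5, 6, 7, 8
n = 97, Σfx = 427, mean = 4.4021
Σfx² = 2143
Σf(x − x̄)² = Σfx² − (Σfx)²/n = 2143 − 427²/97 = 263.3196
Sample variance = 263.3196 / 96 = 2.7429

2.743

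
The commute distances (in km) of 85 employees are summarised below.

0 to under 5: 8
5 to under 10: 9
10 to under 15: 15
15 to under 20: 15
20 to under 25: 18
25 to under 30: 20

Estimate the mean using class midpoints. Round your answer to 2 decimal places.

Midpoints: 2.5, 7.5, 12.5, 17.5, 22.5, 27.5
Σfm = 8×2.5 + 9×7.5 + 15×12.5 + 15×17.5 + 18×22.5 + 20×27.5 = 1492.5
n = Σf = 85
Mean = 1492.5 / 85 = 17.5588

17.56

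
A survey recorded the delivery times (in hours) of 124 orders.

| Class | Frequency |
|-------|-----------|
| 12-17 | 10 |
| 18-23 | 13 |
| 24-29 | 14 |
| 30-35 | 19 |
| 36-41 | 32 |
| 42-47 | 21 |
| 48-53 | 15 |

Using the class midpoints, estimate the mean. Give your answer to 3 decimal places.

34.871

Midpoints: 14.5, 20.5, 26.5, 32.5, 38.5, 44.5, 50.5
Σfm = 10×14.5 + 13×20.5 + 14×26.5 + 19×32.5 + 32×38.5 + 21×44.5 + 15×50.5 = 4324
n = Σf = 124
Mean = 4324 / 124 = 34.8710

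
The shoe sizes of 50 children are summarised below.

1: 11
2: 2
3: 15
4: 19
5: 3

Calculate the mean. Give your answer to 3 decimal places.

3.020

Values: 1, 2, 3, 4, 5
Σfx = 11×1 + 2×2 + 15×3 + 19×4 + 3×5 = 151
n = Σf = 50
Mean = 151 / 50 = 3.0200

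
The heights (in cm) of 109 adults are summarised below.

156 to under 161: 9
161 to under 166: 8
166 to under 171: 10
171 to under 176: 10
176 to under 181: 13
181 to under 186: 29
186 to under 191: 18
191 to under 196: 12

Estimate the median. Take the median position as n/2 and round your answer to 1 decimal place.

181.8

Cumulative frequencies: 9, 17, 27, 37, 50, 79, 97, 109
n = 109; position = n/2 = 54.5.
This falls in the class 181 to under 186: L = 181, F = 50, f = 29, h = 5.
Median ≈ 181 + ((54.5 − 50) / 29) × 5 = 181.7759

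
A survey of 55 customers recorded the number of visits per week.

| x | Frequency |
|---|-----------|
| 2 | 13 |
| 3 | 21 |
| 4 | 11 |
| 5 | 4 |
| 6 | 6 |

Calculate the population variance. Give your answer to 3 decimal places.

Values: 2, 3, 4, 5, 6
n = 55, Σfx = 189, mean = 3.4364
Σfx² = 733
Σf(x − x̄)² = Σfx² − (Σfx)²/n = 733 − 189²/55 = 83.5273
Population variance = 83.5273 / 55 = 1.5187

1.519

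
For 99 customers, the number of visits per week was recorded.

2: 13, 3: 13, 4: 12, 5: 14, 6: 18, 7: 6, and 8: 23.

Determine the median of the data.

5

Cumulative frequencies: 13, 26, 38, 52, 70, 76, 99
n = 99, so the median is the value in position (n+1)/2 = 50.
Position 50 falls at value 5.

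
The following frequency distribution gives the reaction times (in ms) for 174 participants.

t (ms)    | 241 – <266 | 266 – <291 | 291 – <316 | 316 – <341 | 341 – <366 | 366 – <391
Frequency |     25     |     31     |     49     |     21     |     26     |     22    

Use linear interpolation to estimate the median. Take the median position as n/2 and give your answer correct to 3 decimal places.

306.816

Cumulative frequencies: 25, 56, 105, 126, 152, 174
n = 174; position = n/2 = 87.
This falls in the class 291 – <316: L = 291, F = 56, f = 49, h = 25.
Median ≈ 291 + ((87 − 56) / 49) × 25 = 306.8163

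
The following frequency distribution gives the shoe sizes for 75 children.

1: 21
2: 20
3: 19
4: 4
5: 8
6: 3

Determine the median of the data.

2

Cumulative frequencies: 21, 41, 60, 64, 72, 75
n = 75, so the median is the value in position (n+1)/2 = 38.
Position 38 falls at value 2.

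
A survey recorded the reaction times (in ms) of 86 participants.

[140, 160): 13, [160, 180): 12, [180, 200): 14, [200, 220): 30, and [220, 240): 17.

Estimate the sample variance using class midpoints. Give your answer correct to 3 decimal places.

Midpoints: 150, 170, 190, 210, 230
n = 86, Σfm = 16860, mean = 196.0465
Σfm² = 3367000
Σf(m − x̄)² = Σfm² − (Σfm)²/n = 3367000 − 16860²/86 = 61655.8140
Sample variance = 61655.8140 / 85 = 725.3625

725.363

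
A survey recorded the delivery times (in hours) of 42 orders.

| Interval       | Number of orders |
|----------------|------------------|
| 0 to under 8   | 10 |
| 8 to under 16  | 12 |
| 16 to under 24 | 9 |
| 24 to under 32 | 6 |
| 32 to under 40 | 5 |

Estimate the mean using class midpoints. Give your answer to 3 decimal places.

Midpoints: 4, 12, 20, 28, 36
Σfm = 10×4 + 12×12 + 9×20 + 6×28 + 5×36 = 712
n = Σf = 42
Mean = 712 / 42 = 16.9524

16.952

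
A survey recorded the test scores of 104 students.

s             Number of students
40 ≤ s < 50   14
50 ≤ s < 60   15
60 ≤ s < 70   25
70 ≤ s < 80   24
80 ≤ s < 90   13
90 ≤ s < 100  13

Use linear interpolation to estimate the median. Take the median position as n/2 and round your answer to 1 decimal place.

69.2

Cumulative frequencies: 14, 29, 54, 78, 91, 104
n = 104; position = n/2 = 52.
This falls in the class 60 ≤ s < 70: L = 60, F = 29, f = 25, h = 10.
Median ≈ 60 + ((52 − 29) / 25) × 10 = 69.2000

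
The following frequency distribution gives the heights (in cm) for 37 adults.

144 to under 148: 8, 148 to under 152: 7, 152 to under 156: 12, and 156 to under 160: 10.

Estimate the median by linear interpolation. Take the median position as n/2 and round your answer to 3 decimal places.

153.167

Cumulative frequencies: 8, 15, 27, 37
n = 37; position = n/2 = 18.5.
This falls in the class 152 to under 156: L = 152, F = 15, f = 12, h = 4.
Median ≈ 152 + ((18.5 − 15) / 12) × 4 = 153.1667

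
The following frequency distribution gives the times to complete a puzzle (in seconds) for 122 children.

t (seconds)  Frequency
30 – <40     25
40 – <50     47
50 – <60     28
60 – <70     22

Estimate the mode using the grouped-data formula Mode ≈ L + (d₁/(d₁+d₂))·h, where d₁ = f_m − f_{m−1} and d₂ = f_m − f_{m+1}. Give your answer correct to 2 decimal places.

45.37

Modal class: 40 – <50 (highest frequency 47).
d₁ = 47 − 25 = 22, d₂ = 47 − 28 = 19
Mode ≈ 40 + (22/(22+19)) × 10 = 40 + 5.3659 = 45.3659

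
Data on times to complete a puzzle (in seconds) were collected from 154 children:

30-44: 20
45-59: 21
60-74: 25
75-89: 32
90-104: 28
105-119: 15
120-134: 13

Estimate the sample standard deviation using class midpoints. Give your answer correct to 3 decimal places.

Midpoints: 37, 52, 67, 82, 97, 112, 127
n = 154, Σfm = 12178, mean = 79.0779
Σfm² = 1072846
Σf(m − x̄)² = Σfm² − (Σfm)²/n = 1072846 − 12178²/154 = 109835.0649
Sample variance = 109835.0649 / 153 = 717.8762
Standard deviation = √717.8762 = 26.7932

26.793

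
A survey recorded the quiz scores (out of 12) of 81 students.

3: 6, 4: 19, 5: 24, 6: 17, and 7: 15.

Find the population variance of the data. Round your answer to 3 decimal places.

1.442

Values: 3, 4, 5, 6, 7
n = 81, Σfx = 421, mean = 5.1975
Σfx² = 2305
Σf(x − x̄)² = Σfx² − (Σfx)²/n = 2305 − 421²/81 = 116.8395
Population variance = 116.8395 / 81 = 1.4425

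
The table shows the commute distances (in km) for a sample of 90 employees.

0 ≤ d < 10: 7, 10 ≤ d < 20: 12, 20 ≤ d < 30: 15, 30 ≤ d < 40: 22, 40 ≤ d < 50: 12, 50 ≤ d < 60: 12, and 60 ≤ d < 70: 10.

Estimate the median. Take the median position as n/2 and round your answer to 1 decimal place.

35.0

Cumulative frequencies: 7, 19, 34, 56, 68, 80, 90
n = 90; position = n/2 = 45.
This falls in the class 30 ≤ d < 40: L = 30, F = 34, f = 22, h = 10.
Median ≈ 30 + ((45 − 34) / 22) × 10 = 35.0000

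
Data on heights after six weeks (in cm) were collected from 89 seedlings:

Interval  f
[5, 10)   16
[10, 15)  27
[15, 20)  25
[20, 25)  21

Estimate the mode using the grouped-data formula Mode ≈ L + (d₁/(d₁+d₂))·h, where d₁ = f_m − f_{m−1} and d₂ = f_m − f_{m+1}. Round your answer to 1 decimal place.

14.2

Modal class: [10, 15) (highest frequency 27).
d₁ = 27 − 16 = 11, d₂ = 27 − 25 = 2
Mode ≈ 10 + (11/(11+2)) × 5 = 10 + 4.2308 = 14.2308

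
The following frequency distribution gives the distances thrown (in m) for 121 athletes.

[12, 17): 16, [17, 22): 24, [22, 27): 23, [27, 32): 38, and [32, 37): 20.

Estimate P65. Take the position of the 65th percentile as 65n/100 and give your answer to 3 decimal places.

Cumulative frequencies: 16, 40, 63, 101, 121
n = 121; position = 65n/100 = 78.65.
This falls in the class [27, 32): L = 27, F = 63, f = 38, h = 5.
65th percentile ≈ 27 + ((78.65 − 63) / 38) × 5 = 29.0592

29.059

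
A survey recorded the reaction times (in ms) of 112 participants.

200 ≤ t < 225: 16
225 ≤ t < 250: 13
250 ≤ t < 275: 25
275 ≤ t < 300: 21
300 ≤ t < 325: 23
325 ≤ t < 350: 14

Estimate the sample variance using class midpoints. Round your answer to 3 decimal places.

1573.359

Midpoints: 212.5, 237.5, 262.5, 287.5, 312.5, 337.5
n = 112, Σfm = 31000, mean = 276.7857
Σfm² = 8755000
Σf(m − x̄)² = Σfm² − (Σfm)²/n = 8755000 − 31000²/112 = 174642.8571
Sample variance = 174642.8571 / 111 = 1573.3591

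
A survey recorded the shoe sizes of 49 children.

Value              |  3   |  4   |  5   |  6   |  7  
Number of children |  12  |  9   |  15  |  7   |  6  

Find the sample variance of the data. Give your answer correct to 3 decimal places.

Values: 3, 4, 5, 6, 7
n = 49, Σfx = 231, mean = 4.7143
Σfx² = 1173
Σf(x − x̄)² = Σfx² − (Σfx)²/n = 1173 − 231²/49 = 84.0000
Sample variance = 84.0000 / 48 = 1.7500

1.750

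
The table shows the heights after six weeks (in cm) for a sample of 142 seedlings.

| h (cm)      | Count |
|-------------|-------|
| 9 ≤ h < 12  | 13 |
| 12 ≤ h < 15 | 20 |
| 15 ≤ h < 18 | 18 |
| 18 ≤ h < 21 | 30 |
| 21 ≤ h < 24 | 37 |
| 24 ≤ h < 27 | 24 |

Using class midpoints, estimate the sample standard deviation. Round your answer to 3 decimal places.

4.706

Midpoints: 10.5, 13.5, 16.5, 19.5, 22.5, 25.5
n = 142, Σfm = 2733, mean = 19.2465
Σfm² = 55723.5
Σf(m − x̄)² = Σfm² − (Σfm)²/n = 55723.5 − 2733²/142 = 3122.8732
Sample variance = 3122.8732 / 141 = 22.1480
Standard deviation = √22.1480 = 4.7062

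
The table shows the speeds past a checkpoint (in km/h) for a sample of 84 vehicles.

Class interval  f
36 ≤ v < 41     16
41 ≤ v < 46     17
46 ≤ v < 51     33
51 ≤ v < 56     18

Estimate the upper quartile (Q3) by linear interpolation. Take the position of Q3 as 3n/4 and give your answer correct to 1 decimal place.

Cumulative frequencies: 16, 33, 66, 84
n = 84; position = 3n/4 = 63.
This falls in the class 46 ≤ v < 51: L = 46, F = 33, f = 33, h = 5.
Upper quartile ≈ 46 + ((63 − 33) / 33) × 5 = 50.5455

50.5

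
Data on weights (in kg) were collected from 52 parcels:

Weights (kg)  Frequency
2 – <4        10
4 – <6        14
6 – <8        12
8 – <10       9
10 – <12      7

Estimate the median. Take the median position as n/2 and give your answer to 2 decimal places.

6.33

Cumulative frequencies: 10, 24, 36, 45, 52
n = 52; position = n/2 = 26.
This falls in the class 6 – <8: L = 6, F = 24, f = 12, h = 2.
Median ≈ 6 + ((26 − 24) / 12) × 2 = 6.3333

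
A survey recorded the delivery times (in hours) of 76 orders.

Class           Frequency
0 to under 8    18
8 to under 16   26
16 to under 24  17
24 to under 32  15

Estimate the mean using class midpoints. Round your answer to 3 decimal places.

Midpoints: 4, 12, 20, 28
Σfm = 18×4 + 26×12 + 17×20 + 15×28 = 1144
n = Σf = 76
Mean = 1144 / 76 = 15.0526

15.053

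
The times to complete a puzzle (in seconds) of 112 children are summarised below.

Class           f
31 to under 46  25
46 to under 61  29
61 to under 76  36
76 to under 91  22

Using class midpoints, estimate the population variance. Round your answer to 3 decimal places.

245.071

Midpoints: 38.5, 53.5, 68.5, 83.5
n = 112, Σfm = 6817, mean = 60.8661
Σfm² = 442372
Σf(m − x̄)² = Σfm² − (Σfm)²/n = 442372 − 6817²/112 = 27447.9911
Population variance = 27447.9911 / 112 = 245.0713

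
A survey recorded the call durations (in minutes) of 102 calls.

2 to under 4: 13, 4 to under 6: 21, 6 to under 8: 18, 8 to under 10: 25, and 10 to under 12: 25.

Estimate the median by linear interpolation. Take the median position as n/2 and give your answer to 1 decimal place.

7.9

Cumulative frequencies: 13, 34, 52, 77, 102
n = 102; position = n/2 = 51.
This falls in the class 6 to under 8: L = 6, F = 34, f = 18, h = 2.
Median ≈ 6 + ((51 − 34) / 18) × 2 = 7.8889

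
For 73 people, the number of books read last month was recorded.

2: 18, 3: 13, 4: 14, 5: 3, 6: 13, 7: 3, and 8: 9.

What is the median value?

4

Cumulative frequencies: 18, 31, 45, 48, 61, 64, 73
n = 73, so the median is the value in position (n+1)/2 = 37.
Position 37 falls at value 4.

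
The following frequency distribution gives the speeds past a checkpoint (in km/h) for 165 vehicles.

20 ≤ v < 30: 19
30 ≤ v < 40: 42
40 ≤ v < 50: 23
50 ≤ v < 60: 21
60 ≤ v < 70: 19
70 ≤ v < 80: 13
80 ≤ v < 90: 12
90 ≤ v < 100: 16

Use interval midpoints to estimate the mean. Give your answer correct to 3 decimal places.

Midpoints: 25, 35, 45, 55, 65, 75, 85, 95
Σfm = 19×25 + 42×35 + 23×45 + 21×55 + 19×65 + 13×75 + 12×85 + 16×95 = 8885
n = Σf = 165
Mean = 8885 / 165 = 53.8485

53.848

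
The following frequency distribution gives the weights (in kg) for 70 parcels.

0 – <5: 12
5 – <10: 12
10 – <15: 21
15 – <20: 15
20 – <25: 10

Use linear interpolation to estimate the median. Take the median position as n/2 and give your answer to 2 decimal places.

Cumulative frequencies: 12, 24, 45, 60, 70
n = 70; position = n/2 = 35.
This falls in the class 10 – <15: L = 10, F = 24, f = 21, h = 5.
Median ≈ 10 + ((35 − 24) / 21) × 5 = 12.6190

12.62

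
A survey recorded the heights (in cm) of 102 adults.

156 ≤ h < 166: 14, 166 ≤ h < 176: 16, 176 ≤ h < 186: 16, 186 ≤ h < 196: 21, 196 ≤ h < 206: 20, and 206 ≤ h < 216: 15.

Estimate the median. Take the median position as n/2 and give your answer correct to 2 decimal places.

188.38

Cumulative frequencies: 14, 30, 46, 67, 87, 102
n = 102; position = n/2 = 51.
This falls in the class 186 ≤ h < 196: L = 186, F = 46, f = 21, h = 10.
Median ≈ 186 + ((51 − 46) / 21) × 10 = 188.3810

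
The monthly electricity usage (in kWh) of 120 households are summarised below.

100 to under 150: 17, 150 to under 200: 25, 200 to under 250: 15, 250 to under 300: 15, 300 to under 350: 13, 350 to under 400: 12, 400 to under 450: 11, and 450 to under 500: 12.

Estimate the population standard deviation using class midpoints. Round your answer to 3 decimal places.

113.648

Midpoints: 125, 175, 225, 275, 325, 375, 425, 475
n = 120, Σfm = 33100, mean = 275.8333
Σfm² = 10680000
Σf(m − x̄)² = Σfm² − (Σfm)²/n = 10680000 − 33100²/120 = 1549916.6667
Population variance = 1549916.6667 / 120 = 12915.9722
Standard deviation = √12915.9722 = 113.6485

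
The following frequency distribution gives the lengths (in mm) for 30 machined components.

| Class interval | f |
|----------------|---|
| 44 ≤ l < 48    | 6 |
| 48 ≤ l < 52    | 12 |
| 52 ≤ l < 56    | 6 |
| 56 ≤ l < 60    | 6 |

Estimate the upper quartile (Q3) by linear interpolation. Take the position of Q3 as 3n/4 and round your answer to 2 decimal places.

Cumulative frequencies: 6, 18, 24, 30
n = 30; position = 3n/4 = 22.5.
This falls in the class 52 ≤ l < 56: L = 52, F = 18, f = 6, h = 4.
Upper quartile ≈ 52 + ((22.5 − 18) / 6) × 4 = 55.0000

55.00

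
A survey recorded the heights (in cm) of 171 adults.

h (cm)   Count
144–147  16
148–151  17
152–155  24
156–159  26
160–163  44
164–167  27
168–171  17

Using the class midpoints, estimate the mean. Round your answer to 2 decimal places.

Midpoints: 145.5, 149.5, 153.5, 157.5, 161.5, 165.5, 169.5
Σfm = 16×145.5 + 17×149.5 + 24×153.5 + 26×157.5 + 44×161.5 + 27×165.5 + 17×169.5 = 27104.5
n = Σf = 171
Mean = 27104.5 / 171 = 158.5058

158.51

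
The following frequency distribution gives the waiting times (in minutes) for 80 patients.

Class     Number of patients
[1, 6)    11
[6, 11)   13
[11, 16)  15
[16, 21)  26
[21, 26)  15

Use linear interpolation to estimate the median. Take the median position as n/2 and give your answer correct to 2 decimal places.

Cumulative frequencies: 11, 24, 39, 65, 80
n = 80; position = n/2 = 40.
This falls in the class [16, 21): L = 16, F = 39, f = 26, h = 5.
Median ≈ 16 + ((40 − 39) / 26) × 5 = 16.1923

16.19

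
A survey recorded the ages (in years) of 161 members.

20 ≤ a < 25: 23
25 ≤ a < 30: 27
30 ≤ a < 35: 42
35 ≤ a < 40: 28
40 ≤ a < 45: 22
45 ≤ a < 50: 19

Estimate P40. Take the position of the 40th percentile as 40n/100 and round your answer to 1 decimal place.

Cumulative frequencies: 23, 50, 92, 120, 142, 161
n = 161; position = 40n/100 = 64.4.
This falls in the class 30 ≤ a < 35: L = 30, F = 50, f = 42, h = 5.
40th percentile ≈ 30 + ((64.4 − 50) / 42) × 5 = 31.7143

31.7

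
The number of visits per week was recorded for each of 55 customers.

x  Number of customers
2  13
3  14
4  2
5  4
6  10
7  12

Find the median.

4

Cumulative frequencies: 13, 27, 29, 33, 43, 55
n = 55, so the median is the value in position (n+1)/2 = 28.
Position 28 falls at value 4.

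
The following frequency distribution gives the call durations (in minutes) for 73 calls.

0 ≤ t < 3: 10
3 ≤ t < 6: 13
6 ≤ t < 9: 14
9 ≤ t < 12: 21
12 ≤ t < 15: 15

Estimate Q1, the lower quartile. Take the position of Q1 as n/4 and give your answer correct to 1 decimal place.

4.9

Cumulative frequencies: 10, 23, 37, 58, 73
n = 73; position = n/4 = 18.25.
This falls in the class 3 ≤ t < 6: L = 3, F = 10, f = 13, h = 3.
Lower quartile ≈ 3 + ((18.25 − 10) / 13) × 3 = 4.9038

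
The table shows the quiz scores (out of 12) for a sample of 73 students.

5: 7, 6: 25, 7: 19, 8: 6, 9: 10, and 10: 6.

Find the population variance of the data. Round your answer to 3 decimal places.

2.091

Values: 5, 6, 7, 8, 9, 10
n = 73, Σfx = 516, mean = 7.0685
Σfx² = 3800
Σf(x − x̄)² = Σfx² − (Σfx)²/n = 3800 − 516²/73 = 152.6575
Population variance = 152.6575 / 73 = 2.0912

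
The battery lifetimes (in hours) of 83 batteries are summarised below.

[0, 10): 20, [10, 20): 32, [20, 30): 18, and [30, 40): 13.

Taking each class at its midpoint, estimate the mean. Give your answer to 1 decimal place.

17.9

Midpoints: 5, 15, 25, 35
Σfm = 20×5 + 32×15 + 18×25 + 13×35 = 1485
n = Σf = 83
Mean = 1485 / 83 = 17.8916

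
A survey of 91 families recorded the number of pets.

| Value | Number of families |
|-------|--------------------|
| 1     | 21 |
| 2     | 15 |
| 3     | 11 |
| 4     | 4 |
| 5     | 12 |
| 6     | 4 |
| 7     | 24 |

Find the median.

Cumulative frequencies: 21, 36, 47, 51, 63, 67, 91
n = 91, so the median is the value in position (n+1)/2 = 46.
Position 46 falls at value 3.

3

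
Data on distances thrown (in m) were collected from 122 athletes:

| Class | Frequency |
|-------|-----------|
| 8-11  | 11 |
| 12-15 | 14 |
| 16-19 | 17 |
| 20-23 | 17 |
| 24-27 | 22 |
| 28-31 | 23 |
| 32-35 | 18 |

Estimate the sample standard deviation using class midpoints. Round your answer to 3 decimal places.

Midpoints: 9.5, 13.5, 17.5, 21.5, 25.5, 29.5, 33.5
n = 122, Σfm = 2799, mean = 22.9426
Σfm² = 71130.5
Σf(m − x̄)² = Σfm² − (Σfm)²/n = 71130.5 − 2799²/122 = 6914.0984
Sample variance = 6914.0984 / 121 = 57.1413
Standard deviation = √57.1413 = 7.5592

7.559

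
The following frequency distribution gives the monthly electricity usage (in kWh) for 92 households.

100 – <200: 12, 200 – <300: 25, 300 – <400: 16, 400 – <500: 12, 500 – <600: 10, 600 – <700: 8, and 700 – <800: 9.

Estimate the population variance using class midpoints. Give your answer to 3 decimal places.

Midpoints: 150, 250, 350, 450, 550, 650, 750
n = 92, Σfm = 36500, mean = 396.7391
Σfm² = 17690000
Σf(m − x̄)² = Σfm² − (Σfm)²/n = 17690000 − 36500²/92 = 3209021.7391
Population variance = 3209021.7391 / 92 = 34880.6711

34880.671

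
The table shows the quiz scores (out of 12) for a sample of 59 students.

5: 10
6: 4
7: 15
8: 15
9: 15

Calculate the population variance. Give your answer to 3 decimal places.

Values: 5, 6, 7, 8, 9
n = 59, Σfx = 434, mean = 7.3559
Σfx² = 3304
Σf(x − x̄)² = Σfx² − (Σfx)²/n = 3304 − 434²/59 = 111.5254
Population variance = 111.5254 / 59 = 1.8903

1.890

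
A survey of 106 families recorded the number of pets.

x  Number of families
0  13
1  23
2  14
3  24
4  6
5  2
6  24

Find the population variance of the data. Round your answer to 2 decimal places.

4.25

Values: 0, 1, 2, 3, 4, 5, 6
n = 106, Σfx = 301, mean = 2.8396
Σfx² = 1305
Σf(x − x̄)² = Σfx² − (Σfx)²/n = 1305 − 301²/106 = 450.2736
Population variance = 450.2736 / 106 = 4.2479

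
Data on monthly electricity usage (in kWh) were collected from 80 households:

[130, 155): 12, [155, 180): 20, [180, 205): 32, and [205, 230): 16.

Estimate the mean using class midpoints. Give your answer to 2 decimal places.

183.75

Midpoints: 142.5, 167.5, 192.5, 217.5
Σfm = 12×142.5 + 20×167.5 + 32×192.5 + 16×217.5 = 14700
n = Σf = 80
Mean = 14700 / 80 = 183.7500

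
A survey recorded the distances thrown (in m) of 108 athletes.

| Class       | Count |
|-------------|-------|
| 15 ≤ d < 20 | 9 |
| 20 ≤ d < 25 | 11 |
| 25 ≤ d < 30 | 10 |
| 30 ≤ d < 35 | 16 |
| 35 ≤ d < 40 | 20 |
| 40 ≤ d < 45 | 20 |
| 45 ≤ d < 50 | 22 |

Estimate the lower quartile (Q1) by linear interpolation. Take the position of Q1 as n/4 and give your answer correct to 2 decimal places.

Cumulative frequencies: 9, 20, 30, 46, 66, 86, 108
n = 108; position = n/4 = 27.
This falls in the class 25 ≤ d < 30: L = 25, F = 20, f = 10, h = 5.
Lower quartile ≈ 25 + ((27 − 20) / 10) × 5 = 28.5000

28.50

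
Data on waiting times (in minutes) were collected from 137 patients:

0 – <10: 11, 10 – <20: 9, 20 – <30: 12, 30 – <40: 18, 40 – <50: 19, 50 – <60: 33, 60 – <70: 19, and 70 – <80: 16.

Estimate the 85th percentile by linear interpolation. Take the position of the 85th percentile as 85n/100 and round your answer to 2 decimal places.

67.61

Cumulative frequencies: 11, 20, 32, 50, 69, 102, 121, 137
n = 137; position = 85n/100 = 116.45.
This falls in the class 60 – <70: L = 60, F = 102, f = 19, h = 10.
85th percentile ≈ 60 + ((116.45 − 102) / 19) × 10 = 67.6053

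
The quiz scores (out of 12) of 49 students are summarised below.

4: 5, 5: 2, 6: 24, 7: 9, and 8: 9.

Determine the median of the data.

6

Cumulative frequencies: 5, 7, 31, 40, 49
n = 49, so the median is the value in position (n+1)/2 = 25.
Position 25 falls at value 6.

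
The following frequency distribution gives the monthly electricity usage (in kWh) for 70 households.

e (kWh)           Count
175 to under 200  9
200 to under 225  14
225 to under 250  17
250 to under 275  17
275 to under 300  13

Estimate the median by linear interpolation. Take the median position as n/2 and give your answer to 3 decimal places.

Cumulative frequencies: 9, 23, 40, 57, 70
n = 70; position = n/2 = 35.
This falls in the class 225 to under 250: L = 225, F = 23, f = 17, h = 25.
Median ≈ 225 + ((35 − 23) / 17) × 25 = 242.6471

242.647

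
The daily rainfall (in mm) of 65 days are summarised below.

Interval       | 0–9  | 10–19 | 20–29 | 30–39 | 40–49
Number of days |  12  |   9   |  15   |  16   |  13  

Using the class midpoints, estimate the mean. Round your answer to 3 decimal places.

Midpoints: 4.5, 14.5, 24.5, 34.5, 44.5
Σfm = 12×4.5 + 9×14.5 + 15×24.5 + 16×34.5 + 13×44.5 = 1682.5
n = Σf = 65
Mean = 1682.5 / 65 = 25.8846

25.885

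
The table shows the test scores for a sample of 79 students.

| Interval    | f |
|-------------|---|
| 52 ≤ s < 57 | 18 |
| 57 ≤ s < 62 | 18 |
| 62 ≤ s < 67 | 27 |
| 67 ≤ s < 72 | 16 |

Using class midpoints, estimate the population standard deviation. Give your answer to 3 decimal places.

Midpoints: 54.5, 59.5, 64.5, 69.5
n = 79, Σfm = 4905.5, mean = 62.0949
Σfm² = 306799.75
Σf(m − x̄)² = Σfm² − (Σfm)²/n = 306799.75 − 4905.5²/79 = 2193.0380
Population variance = 2193.0380 / 79 = 27.7600
Standard deviation = √27.7600 = 5.2688

5.269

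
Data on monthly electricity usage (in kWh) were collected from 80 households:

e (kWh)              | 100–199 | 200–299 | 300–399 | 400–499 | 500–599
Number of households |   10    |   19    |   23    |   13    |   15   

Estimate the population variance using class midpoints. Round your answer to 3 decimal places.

Midpoints: 149.5, 249.5, 349.5, 449.5, 549.5
n = 80, Σfm = 28360, mean = 354.5000
Σfm² = 11371620
Σf(m − x̄)² = Σfm² − (Σfm)²/n = 11371620 − 28360²/80 = 1318000.0000
Population variance = 1318000.0000 / 80 = 16475.0000

16475.000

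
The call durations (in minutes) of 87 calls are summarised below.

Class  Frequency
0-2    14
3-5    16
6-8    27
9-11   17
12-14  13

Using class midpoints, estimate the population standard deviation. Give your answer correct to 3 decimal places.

3.819

Midpoints: 1, 4, 7, 10, 13
n = 87, Σfm = 606, mean = 6.9655
Σfm² = 5490
Σf(m − x̄)² = Σfm² − (Σfm)²/n = 5490 − 606²/87 = 1268.8966
Population variance = 1268.8966 / 87 = 14.5850
Standard deviation = √14.5850 = 3.8190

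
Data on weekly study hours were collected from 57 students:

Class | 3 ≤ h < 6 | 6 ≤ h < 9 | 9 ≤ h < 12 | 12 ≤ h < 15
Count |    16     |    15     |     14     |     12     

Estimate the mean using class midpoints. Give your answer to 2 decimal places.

8.66

Midpoints: 4.5, 7.5, 10.5, 13.5
Σfm = 16×4.5 + 15×7.5 + 14×10.5 + 12×13.5 = 493.5
n = Σf = 57
Mean = 493.5 / 57 = 8.6579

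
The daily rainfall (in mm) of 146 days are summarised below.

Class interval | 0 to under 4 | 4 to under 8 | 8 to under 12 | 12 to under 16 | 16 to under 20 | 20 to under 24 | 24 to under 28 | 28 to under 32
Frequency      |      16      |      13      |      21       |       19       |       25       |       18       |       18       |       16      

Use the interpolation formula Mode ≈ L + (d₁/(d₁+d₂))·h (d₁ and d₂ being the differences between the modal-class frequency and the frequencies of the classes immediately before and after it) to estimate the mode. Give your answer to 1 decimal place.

17.8

Modal class: 16 to under 20 (highest frequency 25).
d₁ = 25 − 19 = 6, d₂ = 25 − 18 = 7
Mode ≈ 16 + (6/(6+7)) × 4 = 16 + 1.8462 = 17.8462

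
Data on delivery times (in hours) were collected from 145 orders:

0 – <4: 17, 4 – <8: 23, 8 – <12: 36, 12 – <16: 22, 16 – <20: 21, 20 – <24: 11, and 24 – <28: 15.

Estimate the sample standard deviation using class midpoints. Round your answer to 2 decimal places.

7.20

Midpoints: 2, 6, 10, 14, 18, 22, 26
n = 145, Σfm = 1850, mean = 12.7586
Σfm² = 31076
Σf(m − x̄)² = Σfm² − (Σfm)²/n = 31076 − 1850²/145 = 7472.5517
Sample variance = 7472.5517 / 144 = 51.8927
Standard deviation = √51.8927 = 7.2037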